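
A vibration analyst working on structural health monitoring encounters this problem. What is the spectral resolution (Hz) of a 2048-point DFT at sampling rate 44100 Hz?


DFT frequency resolution:
df = fs / N
   = 44100 / 2048
   = 21.5332 Hz

21.5332 Hz


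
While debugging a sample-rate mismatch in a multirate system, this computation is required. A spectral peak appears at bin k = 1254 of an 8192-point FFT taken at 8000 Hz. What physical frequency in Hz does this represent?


Frequency of DFT bin k:
f_k = k * fs / N
    = 1254 * 8000 / 8192
    = 10032000 / 8192
    = 1224.609 Hz

1224.609 Hz


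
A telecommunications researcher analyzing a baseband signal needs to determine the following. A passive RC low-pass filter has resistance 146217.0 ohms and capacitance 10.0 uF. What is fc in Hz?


Cutoff frequency of a first-order RC filter:
fc = 1 / (2 * pi * R * C)
C = 10.0 uF = 1e-05 F
fc = 1 / (2 * pi * 146217.0 * 1e-05)
   = 1 / 9.1870850605988
   = 0.108848 Hz

0.108848 Hz


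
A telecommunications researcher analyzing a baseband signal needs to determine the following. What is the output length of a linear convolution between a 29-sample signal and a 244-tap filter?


Linear convolution output length:
L = N + M - 1
  = 29 + 244 - 1
  = 272 samples

272


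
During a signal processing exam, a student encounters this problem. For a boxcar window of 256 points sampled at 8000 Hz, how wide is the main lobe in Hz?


Main lobe width for a rectangular window:
Width = 2 * fs / N
      = 2 * 8000 / 256
      = 16000 / 256
      = 62.5 Hz

62.5 Hz


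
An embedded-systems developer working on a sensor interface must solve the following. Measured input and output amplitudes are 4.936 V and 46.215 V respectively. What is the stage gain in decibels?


Voltage gain in dB:
G = 20 * log10(Vout / Vin)
  = 20 * log10(46.215 / 4.936)
  = 20 * log10(9.362844)
  = 20 * 0.971408
  = 19.43 dB

19.43 dB


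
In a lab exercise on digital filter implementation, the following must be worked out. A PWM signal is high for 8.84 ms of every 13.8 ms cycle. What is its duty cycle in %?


Duty cycle as a percentage:
DC = (t_on / T) * 100
   = (8.84 / 13.8) * 100
   = 0.64058 * 100
   = 64.06 %

64.06 %


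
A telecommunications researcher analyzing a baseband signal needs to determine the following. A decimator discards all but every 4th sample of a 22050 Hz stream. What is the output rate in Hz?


Decimation reduces the sample rate:
fs_out = fs_in / M
       = 22050 / 4
       = 5512.5 Hz

5512.5 Hz


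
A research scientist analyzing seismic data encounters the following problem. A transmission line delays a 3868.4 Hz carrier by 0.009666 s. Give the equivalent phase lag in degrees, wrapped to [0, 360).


Phase shift from frequency and time delay:
phi = 360 * f * t_delay
    = 360 * 3868.4 * 0.009666
    = 13461.1 degrees
    mod 360 = 141.1 degrees

141.1 degrees


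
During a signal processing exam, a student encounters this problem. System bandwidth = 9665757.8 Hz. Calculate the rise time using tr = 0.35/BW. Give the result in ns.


Rise time from bandwidth relationship:
tr = 0.35 / BW
   = 0.35 / 9665757.8
   = 3.621030107e-08 s
   = 36.2103 ns

36.2103 ns


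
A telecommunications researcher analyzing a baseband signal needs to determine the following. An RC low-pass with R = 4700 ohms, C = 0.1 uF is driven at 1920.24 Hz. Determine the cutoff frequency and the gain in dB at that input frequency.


Step 1 — cutoff frequency:
fc = 1 / (2*pi*R*C)
C = 0.1 uF = 1e-07 F
fc = 1 / (2*pi*4700*1e-07)
   = 338.628 Hz

Step 2 — magnitude at f = 1920.24 Hz:
|H(f)| = 1 / sqrt(1 + (f/fc)^2)
f/fc = 1920.24 / 338.628 = 5.670647
|H| = 1 / sqrt(1 + 32.156237) = 0.173667
|H|_dB = 20*log10(0.173667) = -15.21 dB

fc = 338.628 Hz; |H(1920.24 Hz)| = -15.21 dB


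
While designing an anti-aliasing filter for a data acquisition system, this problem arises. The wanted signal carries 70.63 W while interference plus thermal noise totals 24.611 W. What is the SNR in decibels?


SNR in decibels:
SNR = 10 * log10(Ps / Pn)
    = 10 * log10(70.63 / 24.611)
    = 10 * log10(2.8699)
    = 10 * 0.4579
    = 4.58 dB

4.58 dB


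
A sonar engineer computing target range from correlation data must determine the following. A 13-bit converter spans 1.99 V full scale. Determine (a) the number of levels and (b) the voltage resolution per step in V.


Step 1 — number of quantization levels:
L = 2^N = 2^13 = 8192

Step 2 — LSB step size:
delta = Vfs / L
      = 1.99 / 8192
      = 0.00024292 V

Levels = 8192; step size = 0.00024292 V


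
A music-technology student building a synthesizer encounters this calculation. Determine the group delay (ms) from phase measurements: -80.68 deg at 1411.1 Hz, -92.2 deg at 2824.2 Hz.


Group delay from phase difference:
tau = -d(phi)/d(omega)
d(phi) = -11.52 deg = -0.201062 rad
d(omega) = 2*pi*(2824.2 - 1411.1) = 8878.7692 rad/s
tau = -(-0.201062) / 8878.7692
    = 0.0226 ms

0.0226 ms


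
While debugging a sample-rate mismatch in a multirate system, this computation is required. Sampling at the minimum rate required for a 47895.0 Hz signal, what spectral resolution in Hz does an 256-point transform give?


Step 1 — Nyquist sampling rate:
fs = 2 * fmax = 2 * 47895.0 = 95790.0 Hz

Step 2 — DFT bin spacing:
df = fs / N = 95790.0 / 256 = 374.1797 Hz

374.1797 Hz


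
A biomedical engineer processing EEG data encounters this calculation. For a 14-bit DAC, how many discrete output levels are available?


Number of quantization levels = 2^N
= 2^14
= 16384

16384


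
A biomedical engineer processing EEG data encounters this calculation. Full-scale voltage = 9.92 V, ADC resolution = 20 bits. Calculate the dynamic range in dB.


Dynamic range from full-scale to LSB:
V_min = V_max / 2^bits = 9.92 / 2^20
DR = 20 * log10(V_max / V_min)
   = 20 * log10(2^20)
   = 20 * 20 * log10(2)
   = 120.41 dB

120.41 dB


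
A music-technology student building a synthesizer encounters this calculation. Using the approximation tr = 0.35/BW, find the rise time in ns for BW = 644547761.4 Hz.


Rise time from bandwidth relationship:
tr = 0.35 / BW
   = 0.35 / 644547761.4
   = 5.430163922e-10 s
   = 0.543 ns

0.543 ns


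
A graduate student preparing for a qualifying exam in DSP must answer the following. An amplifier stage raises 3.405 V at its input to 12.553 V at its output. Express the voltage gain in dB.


Voltage gain in dB:
G = 20 * log10(Vout / Vin)
  = 20 * log10(12.553 / 3.405)
  = 20 * log10(3.686637)
  = 20 * 0.56663
  = 11.33 dB

11.33 dB


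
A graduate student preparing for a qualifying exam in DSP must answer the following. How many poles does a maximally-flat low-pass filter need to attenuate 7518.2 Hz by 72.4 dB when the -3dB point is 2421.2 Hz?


Butterworth filter order formula:
n = log10(10^(A/10) - 1) / (2 * log10(f_stop/f_pass))
10^(72.4/10) - 1 = 17378007.2875
f_stop/f_pass = 7518.2 / 2421.2 = 3.1052
n = 7.3565 -> ceil = 8

8


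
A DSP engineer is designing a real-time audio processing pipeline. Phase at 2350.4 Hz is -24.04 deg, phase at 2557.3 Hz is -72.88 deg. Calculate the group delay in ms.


Group delay from phase difference:
tau = -d(phi)/d(omega)
d(phi) = -48.84 deg = -0.852419 rad
d(omega) = 2*pi*(2557.3 - 2350.4) = 1299.991 rad/s
tau = -(-0.852419) / 1299.991
    = 0.6557 ms

0.6557 ms


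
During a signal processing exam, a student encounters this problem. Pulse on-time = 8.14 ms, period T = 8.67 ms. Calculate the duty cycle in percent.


Duty cycle as a percentage:
DC = (t_on / T) * 100
   = (8.14 / 8.67) * 100
   = 0.93887 * 100
   = 93.89 %

93.89 %


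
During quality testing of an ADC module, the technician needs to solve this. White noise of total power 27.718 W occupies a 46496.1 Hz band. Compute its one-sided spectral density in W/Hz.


Power spectral density:
PSD = P / BW
    = 27.718 / 46496.1
    = 0.00059614 W/Hz

0.00059614 W/Hz


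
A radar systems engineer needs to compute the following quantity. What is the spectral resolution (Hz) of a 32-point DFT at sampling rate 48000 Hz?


DFT frequency resolution:
df = fs / N
   = 48000 / 32
   = 1500.0 Hz

1500.0 Hz


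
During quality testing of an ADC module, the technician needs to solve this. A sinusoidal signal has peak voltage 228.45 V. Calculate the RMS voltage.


RMS voltage for a sinusoidal waveform:
V_rms = V_peak / sqrt(2)
      = 228.45 / 1.414214
      = 161.539 V

161.539 V


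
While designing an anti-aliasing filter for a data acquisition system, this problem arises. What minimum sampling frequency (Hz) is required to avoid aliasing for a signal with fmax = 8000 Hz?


The Nyquist rate is twice the maximum frequency component.
fs_min = 2 * fmax
      = 2 * 8000
      = 16000 Hz

16000


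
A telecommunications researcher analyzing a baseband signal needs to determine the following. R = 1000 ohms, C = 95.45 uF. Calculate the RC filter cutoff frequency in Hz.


Cutoff frequency of a first-order RC filter:
fc = 1 / (2 * pi * R * C)
C = 95.45 uF = 9.545e-05 F
fc = 1 / (2 * pi * 1000 * 9.545e-05)
   = 1 / 0.59973003757029
   = 1.667417 Hz

1.667417 Hz


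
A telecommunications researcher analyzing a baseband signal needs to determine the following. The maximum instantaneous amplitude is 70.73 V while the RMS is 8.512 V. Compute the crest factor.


Crest factor is the ratio of peak to RMS:
CF = V_peak / V_rms
   = 70.73 / 8.512
   = 8.3094

8.3094


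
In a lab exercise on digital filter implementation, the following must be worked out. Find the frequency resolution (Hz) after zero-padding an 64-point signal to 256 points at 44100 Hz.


Frequency resolution after zero-padding:
N_padded = 64 * 4 = 256
df = fs / N_padded
   = 44100 / 256
   = 172.2656 Hz

172.2656 Hz


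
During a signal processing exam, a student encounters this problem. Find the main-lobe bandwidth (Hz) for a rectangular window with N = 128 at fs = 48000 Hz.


Main lobe width for a rectangular window:
Width = 2 * fs / N
      = 2 * 48000 / 128
      = 96000 / 128
      = 750.0 Hz

750.0 Hz


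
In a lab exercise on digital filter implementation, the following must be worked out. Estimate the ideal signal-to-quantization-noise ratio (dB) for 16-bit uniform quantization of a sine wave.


Theoretical SNR for a full-scale sinusoid:
SNR = 6.02 * N + 1.76
    = 6.02 * 16 + 1.76
    = 96.32 + 1.76
    = 98.08 dB

98.08 dB


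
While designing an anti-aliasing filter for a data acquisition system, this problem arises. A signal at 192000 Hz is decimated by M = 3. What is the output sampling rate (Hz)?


Decimation reduces the sample rate:
fs_out = fs_in / M
       = 192000 / 3
       = 64000.0 Hz

64000.0 Hz


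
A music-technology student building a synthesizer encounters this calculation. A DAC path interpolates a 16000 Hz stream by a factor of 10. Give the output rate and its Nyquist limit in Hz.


Step 1 — output sample rate after interpolation by L:
fs_out = L * fs_in = 10 * 16000 = 160000 Hz

Step 2 — Nyquist frequency of the output stream:
f_Nyq = fs_out / 2 = 160000 / 2 = 80000.0 Hz

fs_out = 160000 Hz; f_Nyquist = 80000.0 Hz


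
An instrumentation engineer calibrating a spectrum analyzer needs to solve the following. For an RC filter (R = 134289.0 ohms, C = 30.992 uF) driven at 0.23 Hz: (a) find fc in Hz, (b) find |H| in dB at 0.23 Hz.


Step 1 — cutoff frequency:
fc = 1 / (2*pi*R*C)
C = 30.992 uF = 3.0992e-05 F
fc = 1 / (2*pi*134289.0*3.0992e-05)
   = 0.0382411 Hz

Step 2 — magnitude at f = 0.23 Hz:
|H(f)| = 1 / sqrt(1 + (f/fc)^2)
f/fc = 0.23 / 0.0382411 = 6.014471
|H| = 1 / sqrt(1 + 36.173861) = 0.1640141
|H|_dB = 20*log10(0.1640141) = -15.7 dB

fc = 0.0382411 Hz; |H(0.23 Hz)| = -15.7 dB


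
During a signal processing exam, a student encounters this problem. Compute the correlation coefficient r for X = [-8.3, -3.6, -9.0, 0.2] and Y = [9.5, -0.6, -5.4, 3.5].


Pearson correlation coefficient (population):
r = cov(X,Y) / (std(X) * std(Y))
Mean X = -5.175, Mean Y = 1.75
Cov(X,Y) = 2.20875
Std(X) = 3.733882, Std(Y) = 5.471974
r = 0.1081

0.1081


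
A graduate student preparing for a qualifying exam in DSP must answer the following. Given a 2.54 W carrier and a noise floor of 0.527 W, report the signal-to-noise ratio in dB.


SNR in decibels:
SNR = 10 * log10(Ps / Pn)
    = 10 * log10(2.54 / 0.527)
    = 10 * log10(4.8197)
    = 10 * 0.683
    = 6.83 dB

6.83 dB


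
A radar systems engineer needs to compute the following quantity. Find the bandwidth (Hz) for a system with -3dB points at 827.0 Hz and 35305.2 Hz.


Bandwidth is the difference of -3dB frequencies:
BW = f_high - f_low
   = 35305.2 - 827.0
   = 34478.2 Hz

34478.2 Hz


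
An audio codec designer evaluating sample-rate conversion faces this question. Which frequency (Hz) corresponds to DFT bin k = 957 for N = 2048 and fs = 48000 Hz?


Frequency of DFT bin k:
f_k = k * fs / N
    = 957 * 48000 / 2048
    = 45936000 / 2048
    = 22429.688 Hz

22429.688 Hz


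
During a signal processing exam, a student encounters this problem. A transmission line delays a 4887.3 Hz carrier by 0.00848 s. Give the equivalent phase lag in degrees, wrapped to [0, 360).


Phase shift from frequency and time delay:
phi = 360 * f * t_delay
    = 360 * 4887.3 * 0.00848
    = 14919.95 degrees
    mod 360 = 159.95 degrees

159.95 degrees


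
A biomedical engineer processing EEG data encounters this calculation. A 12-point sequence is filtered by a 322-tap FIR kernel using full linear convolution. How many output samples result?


Linear convolution output length:
L = N + M - 1
  = 12 + 322 - 1
  = 333 samples

333


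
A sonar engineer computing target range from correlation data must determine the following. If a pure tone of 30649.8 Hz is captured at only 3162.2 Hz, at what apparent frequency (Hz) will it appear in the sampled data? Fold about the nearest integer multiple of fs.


Compute the nearest integer multiple of fs to the signal:
n = round(30649.8 / 3162.2) = 10
f_alias = |30649.8 - 10 * 3162.2|
        = |30649.8 - 31622.0|
        = 972.2 Hz

972.2


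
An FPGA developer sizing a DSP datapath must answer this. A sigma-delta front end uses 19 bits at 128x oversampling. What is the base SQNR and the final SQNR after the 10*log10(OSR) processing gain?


Step 1 — baseline SQNR at Nyquist:
SQNR_base = 6.02*N + 1.76
          = 6.02*19 + 1.76
          = 116.14 dB

Step 2 — oversampling processing gain:
G = 10*log10(OSR) = 10*log10(128) = 21.07 dB

Step 3 — total:
SQNR_total = 116.14 + 21.07 = 137.21 dB

Base SQNR = 116.14 dB; oversampled SQNR = 137.21 dB


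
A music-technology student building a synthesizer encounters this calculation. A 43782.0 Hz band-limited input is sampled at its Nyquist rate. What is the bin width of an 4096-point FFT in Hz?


Step 1 — Nyquist sampling rate:
fs = 2 * fmax = 2 * 43782.0 = 87564.0 Hz

Step 2 — DFT bin spacing:
df = fs / N = 87564.0 / 4096 = 21.3779 Hz

21.3779 Hz


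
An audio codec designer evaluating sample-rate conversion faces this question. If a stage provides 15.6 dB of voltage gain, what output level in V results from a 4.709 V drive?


Output voltage from dB gain:
V_out = V_in * 10^(gain_dB / 20)
      = 4.709 * 10^(15.6 / 20)
      = 4.709 * 6.025596
      = 28.3745 V

28.3745 V


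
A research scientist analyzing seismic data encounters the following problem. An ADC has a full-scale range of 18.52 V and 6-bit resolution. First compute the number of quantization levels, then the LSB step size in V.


Step 1 — number of quantization levels:
L = 2^N = 2^6 = 64

Step 2 — LSB step size:
delta = Vfs / L
      = 18.52 / 64
      = 0.289375 V

Levels = 64; step size = 0.289375 V


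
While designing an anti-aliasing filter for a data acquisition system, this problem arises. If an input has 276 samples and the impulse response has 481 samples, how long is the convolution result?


Linear convolution output length:
L = N + M - 1
  = 276 + 481 - 1
  = 756 samples

756


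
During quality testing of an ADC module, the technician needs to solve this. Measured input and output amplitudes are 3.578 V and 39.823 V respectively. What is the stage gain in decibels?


Voltage gain in dB:
G = 20 * log10(Vout / Vin)
  = 20 * log10(39.823 / 3.578)
  = 20 * log10(11.129961)
  = 20 * 1.046494
  = 20.93 dB

20.93 dB


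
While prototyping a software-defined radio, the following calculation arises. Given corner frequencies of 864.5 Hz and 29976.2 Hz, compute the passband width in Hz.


Bandwidth is the difference of -3dB frequencies:
BW = f_high - f_low
   = 29976.2 - 864.5
   = 29111.7 Hz

29111.7 Hz


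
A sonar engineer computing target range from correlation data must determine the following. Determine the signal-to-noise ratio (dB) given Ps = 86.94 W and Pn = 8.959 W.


SNR in decibels:
SNR = 10 * log10(Ps / Pn)
    = 10 * log10(86.94 / 8.959)
    = 10 * log10(9.7042)
    = 10 * 0.987
    = 9.87 dB

9.87 dB


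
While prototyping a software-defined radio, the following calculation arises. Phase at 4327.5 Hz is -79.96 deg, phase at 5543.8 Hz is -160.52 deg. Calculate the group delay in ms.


Group delay from phase difference:
tau = -d(phi)/d(omega)
d(phi) = -80.56 deg = -1.406037 rad
d(omega) = 2*pi*(5543.8 - 4327.5) = 7642.2383 rad/s
tau = -(-1.406037) / 7642.2383
    = 0.184 ms

0.184 ms


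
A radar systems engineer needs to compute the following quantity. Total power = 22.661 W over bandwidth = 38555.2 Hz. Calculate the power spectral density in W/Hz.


Power spectral density:
PSD = P / BW
    = 22.661 / 38555.2
    = 0.00058775 W/Hz

0.00058775 W/Hz


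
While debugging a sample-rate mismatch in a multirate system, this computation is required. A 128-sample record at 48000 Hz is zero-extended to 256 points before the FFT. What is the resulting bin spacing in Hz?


Frequency resolution after zero-padding:
N_padded = 128 * 2 = 256
df = fs / N_padded
   = 48000 / 256
   = 187.5 Hz

187.5 Hz


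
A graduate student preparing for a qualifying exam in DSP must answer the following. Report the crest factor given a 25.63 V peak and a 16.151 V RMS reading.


Crest factor is the ratio of peak to RMS:
CF = V_peak / V_rms
   = 25.63 / 16.151
   = 1.5869

1.5869


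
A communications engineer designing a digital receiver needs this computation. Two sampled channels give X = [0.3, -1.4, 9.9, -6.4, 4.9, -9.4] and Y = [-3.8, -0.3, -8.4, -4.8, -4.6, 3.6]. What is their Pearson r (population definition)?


Pearson correlation coefficient (population):
r = cov(X,Y) / (std(X) * std(Y))
Mean X = -0.35, Mean Y = -3.05
Cov(X,Y) = -19.324167
Std(X) = 6.489158, Std(Y) = 3.795502
r = -0.7846

-0.7846


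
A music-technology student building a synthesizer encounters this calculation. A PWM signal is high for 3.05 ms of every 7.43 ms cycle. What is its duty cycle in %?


Duty cycle as a percentage:
DC = (t_on / T) * 100
   = (3.05 / 7.43) * 100
   = 0.410498 * 100
   = 41.05 %

41.05 %


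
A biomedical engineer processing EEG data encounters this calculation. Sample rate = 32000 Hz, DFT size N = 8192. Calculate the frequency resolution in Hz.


DFT frequency resolution:
df = fs / N
   = 32000 / 8192
   = 3.9062 Hz

3.9062 Hz


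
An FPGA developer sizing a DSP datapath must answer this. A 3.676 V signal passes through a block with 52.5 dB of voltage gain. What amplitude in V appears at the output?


Output voltage from dB gain:
V_out = V_in * 10^(gain_dB / 20)
      = 3.676 * 10^(52.5 / 20)
      = 3.676 * 421.696503
      = 1550.1563 V

1550.1563 V


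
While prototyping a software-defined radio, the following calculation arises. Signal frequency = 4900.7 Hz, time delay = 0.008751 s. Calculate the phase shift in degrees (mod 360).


Phase shift from frequency and time delay:
phi = 360 * f * t_delay
    = 360 * 4900.7 * 0.008751
    = 15438.97 degrees
    mod 360 = 318.97 degrees

318.97 degrees


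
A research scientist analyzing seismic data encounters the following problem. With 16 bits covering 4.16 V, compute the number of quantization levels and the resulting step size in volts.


Step 1 — number of quantization levels:
L = 2^N = 2^16 = 65536

Step 2 — LSB step size:
delta = Vfs / L
      = 4.16 / 65536
      = 6.348e-05 V

Levels = 65536; step size = 6.348e-05 V


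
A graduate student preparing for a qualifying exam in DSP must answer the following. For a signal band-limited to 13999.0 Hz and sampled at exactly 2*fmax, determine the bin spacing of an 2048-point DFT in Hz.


Step 1 — Nyquist sampling rate:
fs = 2 * fmax = 2 * 13999.0 = 27998.0 Hz

Step 2 — DFT bin spacing:
df = fs / N = 27998.0 / 2048 = 13.6709 Hz

13.6709 Hz


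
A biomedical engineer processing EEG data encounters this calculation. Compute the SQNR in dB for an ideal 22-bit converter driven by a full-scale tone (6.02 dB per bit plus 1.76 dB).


Theoretical SNR for a full-scale sinusoid:
SNR = 6.02 * N + 1.76
    = 6.02 * 22 + 1.76
    = 132.44 + 1.76
    = 134.2 dB

134.2 dB


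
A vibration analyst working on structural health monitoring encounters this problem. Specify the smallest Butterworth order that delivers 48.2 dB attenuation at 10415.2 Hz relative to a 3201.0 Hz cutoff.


Butterworth filter order formula:
n = log10(10^(A/10) - 1) / (2 * log10(f_stop/f_pass))
10^(48.2/10) - 1 = 66068.3448
f_stop/f_pass = 10415.2 / 3201.0 = 3.2537
n = 4.7035 -> ceil = 5

5


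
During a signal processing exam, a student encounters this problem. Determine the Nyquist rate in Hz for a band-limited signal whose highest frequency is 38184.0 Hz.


The Nyquist rate is twice the maximum frequency component.
fs_min = 2 * fmax
      = 2 * 38184.0
      = 76368.0 Hz

76368.0


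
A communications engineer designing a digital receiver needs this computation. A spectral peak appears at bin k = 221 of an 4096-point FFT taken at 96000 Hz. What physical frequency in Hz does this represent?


Frequency of DFT bin k:
f_k = k * fs / N
    = 221 * 96000 / 4096
    = 21216000 / 4096
    = 5179.688 Hz

5179.688 Hz


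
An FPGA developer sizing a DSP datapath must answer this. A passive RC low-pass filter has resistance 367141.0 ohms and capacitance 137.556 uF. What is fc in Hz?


Cutoff frequency of a first-order RC filter:
fc = 1 / (2 * pi * R * C)
C = 137.556 uF = 0.000137556 F
fc = 1 / (2 * pi * 367141.0 * 0.000137556)
   = 1 / 317.31623545516
   = 0.003151 Hz

0.003151 Hz


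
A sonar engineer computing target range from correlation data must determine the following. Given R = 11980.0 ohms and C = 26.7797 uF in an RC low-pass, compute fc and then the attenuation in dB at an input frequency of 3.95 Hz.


Step 1 — cutoff frequency:
fc = 1 / (2*pi*R*C)
C = 26.7797 uF = 2.67797e-05 F
fc = 1 / (2*pi*11980.0*2.67797e-05)
   = 0.496087 Hz

Step 2 — magnitude at f = 3.95 Hz:
|H(f)| = 1 / sqrt(1 + (f/fc)^2)
f/fc = 3.95 / 0.496087 = 7.962313
|H| = 1 / sqrt(1 + 63.398428) = 0.1246127
|H|_dB = 20*log10(0.1246127) = -18.09 dB

fc = 0.496087 Hz; |H(3.95 Hz)| = -18.09 dB


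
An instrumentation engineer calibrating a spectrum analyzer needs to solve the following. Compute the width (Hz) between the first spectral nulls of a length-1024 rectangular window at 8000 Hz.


Main lobe width for a rectangular window:
Width = 2 * fs / N
      = 2 * 8000 / 1024
      = 16000 / 1024
      = 15.625 Hz

15.625 Hz


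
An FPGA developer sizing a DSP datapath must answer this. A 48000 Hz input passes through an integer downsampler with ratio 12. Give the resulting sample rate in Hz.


Decimation reduces the sample rate:
fs_out = fs_in / M
       = 48000 / 12
       = 4000.0 Hz

4000.0 Hz


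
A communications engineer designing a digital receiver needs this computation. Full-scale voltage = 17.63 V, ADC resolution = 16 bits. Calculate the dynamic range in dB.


Dynamic range from full-scale to LSB:
V_min = V_max / 2^bits = 17.63 / 2^16
DR = 20 * log10(V_max / V_min)
   = 20 * log10(2^16)
   = 20 * 16 * log10(2)
   = 96.33 dB

96.33 dB


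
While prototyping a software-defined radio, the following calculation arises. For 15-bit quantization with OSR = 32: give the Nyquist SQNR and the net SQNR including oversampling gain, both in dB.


Step 1 — baseline SQNR at Nyquist:
SQNR_base = 6.02*N + 1.76
          = 6.02*15 + 1.76
          = 92.06 dB

Step 2 — oversampling processing gain:
G = 10*log10(OSR) = 10*log10(32) = 15.05 dB

Step 3 — total:
SQNR_total = 92.06 + 15.05 = 107.11 dB

Base SQNR = 92.06 dB; oversampled SQNR = 107.11 dB


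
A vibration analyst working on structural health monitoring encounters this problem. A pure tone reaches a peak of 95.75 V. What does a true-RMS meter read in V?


RMS voltage for a sinusoidal waveform:
V_rms = V_peak / sqrt(2)
      = 95.75 / 1.414214
      = 67.705 V

67.705 V


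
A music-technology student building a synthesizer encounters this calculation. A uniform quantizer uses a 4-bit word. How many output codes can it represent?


Number of quantization levels = 2^N
= 2^4
= 16

16


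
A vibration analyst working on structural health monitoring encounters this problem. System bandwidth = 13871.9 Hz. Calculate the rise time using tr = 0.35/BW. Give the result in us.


Rise time from bandwidth relationship:
tr = 0.35 / BW
   = 0.35 / 13871.9
   = 2.523086239e-05 s
   = 25.2309 us

25.2309 us


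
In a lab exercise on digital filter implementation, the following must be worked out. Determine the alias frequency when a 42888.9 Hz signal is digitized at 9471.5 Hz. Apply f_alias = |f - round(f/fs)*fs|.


Compute the nearest integer multiple of fs to the signal:
n = round(42888.9 / 9471.5) = 5
f_alias = |42888.9 - 5 * 9471.5|
        = |42888.9 - 47357.5|
        = 4468.6 Hz

4468.6


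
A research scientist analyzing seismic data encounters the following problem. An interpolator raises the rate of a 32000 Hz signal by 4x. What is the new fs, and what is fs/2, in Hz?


Step 1 — output sample rate after interpolation by L:
fs_out = L * fs_in = 4 * 32000 = 128000 Hz

Step 2 — Nyquist frequency of the output stream:
f_Nyq = fs_out / 2 = 128000 / 2 = 64000.0 Hz

fs_out = 128000 Hz; f_Nyquist = 64000.0 Hz


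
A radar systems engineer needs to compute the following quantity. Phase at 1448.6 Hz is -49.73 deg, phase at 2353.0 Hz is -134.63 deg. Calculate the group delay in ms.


Group delay from phase difference:
tau = -d(phi)/d(omega)
d(phi) = -84.9 deg = -1.481785 rad
d(omega) = 2*pi*(2353.0 - 1448.6) = 5682.5128 rad/s
tau = -(-1.481785) / 5682.5128
    = 0.2608 ms

0.2608 ms


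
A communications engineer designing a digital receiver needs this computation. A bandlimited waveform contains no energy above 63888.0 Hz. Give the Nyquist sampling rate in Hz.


The Nyquist rate is twice the maximum frequency component.
fs_min = 2 * fmax
      = 2 * 63888.0
      = 127776.0 Hz

127776.0


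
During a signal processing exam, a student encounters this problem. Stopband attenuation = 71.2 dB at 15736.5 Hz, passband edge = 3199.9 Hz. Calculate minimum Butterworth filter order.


Butterworth filter order formula:
n = log10(10^(A/10) - 1) / (2 * log10(f_stop/f_pass))
10^(71.2/10) - 1 = 13182566.3856
f_stop/f_pass = 15736.5 / 3199.9 = 4.9178
n = 5.1462 -> ceil = 6

6


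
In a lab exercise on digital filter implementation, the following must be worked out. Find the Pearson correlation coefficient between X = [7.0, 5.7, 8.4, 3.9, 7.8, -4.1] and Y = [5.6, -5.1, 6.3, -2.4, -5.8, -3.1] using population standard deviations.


Pearson correlation coefficient (population):
r = cov(X,Y) / (std(X) * std(Y))
Mean X = 4.7833, Mean Y = -0.75
Cov(X,Y) = 7.114167
Std(X) = 4.235334, Std(Y) = 4.87673
r = 0.3444

0.3444


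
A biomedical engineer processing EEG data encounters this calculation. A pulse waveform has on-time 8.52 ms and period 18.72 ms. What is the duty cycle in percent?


Duty cycle as a percentage:
DC = (t_on / T) * 100
   = (8.52 / 18.72) * 100
   = 0.455128 * 100
   = 45.51 %

45.51 %


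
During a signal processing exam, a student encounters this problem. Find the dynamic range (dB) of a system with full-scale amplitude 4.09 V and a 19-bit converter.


Dynamic range from full-scale to LSB:
V_min = V_max / 2^bits = 4.09 / 2^19
DR = 20 * log10(V_max / V_min)
   = 20 * log10(2^19)
   = 20 * 19 * log10(2)
   = 114.39 dB

114.39 dB


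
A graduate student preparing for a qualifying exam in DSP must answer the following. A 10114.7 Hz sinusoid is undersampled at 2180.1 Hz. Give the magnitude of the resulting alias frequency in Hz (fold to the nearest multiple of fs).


Compute the nearest integer multiple of fs to the signal:
n = round(10114.7 / 2180.1) = 5
f_alias = |10114.7 - 5 * 2180.1|
        = |10114.7 - 10900.5|
        = 785.8 Hz

785.8


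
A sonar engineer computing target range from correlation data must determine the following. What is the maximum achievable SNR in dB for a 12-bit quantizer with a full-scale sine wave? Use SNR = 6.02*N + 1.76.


Theoretical SNR for a full-scale sinusoid:
SNR = 6.02 * N + 1.76
    = 6.02 * 12 + 1.76
    = 72.24 + 1.76
    = 74.0 dB

74.0 dB


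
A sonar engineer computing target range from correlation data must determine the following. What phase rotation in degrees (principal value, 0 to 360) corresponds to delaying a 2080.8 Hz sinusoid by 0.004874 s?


Phase shift from frequency and time delay:
phi = 360 * f * t_delay
    = 360 * 2080.8 * 0.004874
    = 3651.05 degrees
    mod 360 = 51.05 degrees

51.05 degrees


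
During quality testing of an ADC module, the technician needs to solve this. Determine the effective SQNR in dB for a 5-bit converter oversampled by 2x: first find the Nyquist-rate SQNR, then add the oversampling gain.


Step 1 — baseline SQNR at Nyquist:
SQNR_base = 6.02*N + 1.76
          = 6.02*5 + 1.76
          = 31.86 dB

Step 2 — oversampling processing gain:
G = 10*log10(OSR) = 10*log10(2) = 3.01 dB

Step 3 — total:
SQNR_total = 31.86 + 3.01 = 34.87 dB

Base SQNR = 31.86 dB; oversampled SQNR = 34.87 dB


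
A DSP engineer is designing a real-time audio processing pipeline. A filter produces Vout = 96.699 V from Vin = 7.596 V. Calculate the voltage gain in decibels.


Voltage gain in dB:
G = 20 * log10(Vout / Vin)
  = 20 * log10(96.699 / 7.596)
  = 20 * log10(12.730253)
  = 20 * 1.104837
  = 22.1 dB

22.1 dB


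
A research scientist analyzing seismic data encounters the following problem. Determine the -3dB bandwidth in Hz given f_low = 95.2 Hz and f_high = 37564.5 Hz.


Bandwidth is the difference of -3dB frequencies:
BW = f_high - f_low
   = 37564.5 - 95.2
   = 37469.3 Hz

37469.3 Hz


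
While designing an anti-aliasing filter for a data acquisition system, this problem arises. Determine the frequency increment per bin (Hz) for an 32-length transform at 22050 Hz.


DFT frequency resolution:
df = fs / N
   = 22050 / 32
   = 689.0625 Hz

689.0625 Hz


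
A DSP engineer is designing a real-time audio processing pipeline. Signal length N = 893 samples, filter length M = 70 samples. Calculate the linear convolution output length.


Linear convolution output length:
L = N + M - 1
  = 893 + 70 - 1
  = 962 samples

962


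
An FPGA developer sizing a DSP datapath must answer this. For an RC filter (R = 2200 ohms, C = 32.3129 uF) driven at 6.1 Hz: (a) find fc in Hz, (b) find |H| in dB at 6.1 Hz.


Step 1 — cutoff frequency:
fc = 1 / (2*pi*R*C)
C = 32.3129 uF = 3.23129e-05 F
fc = 1 / (2*pi*2200*3.23129e-05)
   = 2.23883 Hz

Step 2 — magnitude at f = 6.1 Hz:
|H(f)| = 1 / sqrt(1 + (f/fc)^2)
f/fc = 6.1 / 2.23883 = 2.724637
|H| = 1 / sqrt(1 + 7.423647) = 0.3445481
|H|_dB = 20*log10(0.3445481) = -9.26 dB

fc = 2.23883 Hz; |H(6.1 Hz)| = -9.26 dB


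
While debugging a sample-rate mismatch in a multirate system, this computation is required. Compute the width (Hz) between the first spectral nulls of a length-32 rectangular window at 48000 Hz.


Main lobe width for a rectangular window:
Width = 2 * fs / N
      = 2 * 48000 / 32
      = 96000 / 32
      = 3000.0 Hz

3000.0 Hz


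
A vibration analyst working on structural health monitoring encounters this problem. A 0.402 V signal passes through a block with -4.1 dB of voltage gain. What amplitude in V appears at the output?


Output voltage from dB gain:
V_out = V_in * 10^(gain_dB / 20)
      = 0.402 * 10^(-4.1 / 20)
      = 0.402 * 0.623735
      = 0.2507 V

0.2507 V


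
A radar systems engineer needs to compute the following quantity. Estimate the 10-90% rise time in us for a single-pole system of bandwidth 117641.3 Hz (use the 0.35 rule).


Rise time from bandwidth relationship:
tr = 0.35 / BW
   = 0.35 / 117641.3
   = 2.975145633e-06 s
   = 2.9751 us

2.9751 us


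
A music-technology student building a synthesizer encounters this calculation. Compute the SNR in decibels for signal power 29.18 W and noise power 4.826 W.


SNR in decibels:
SNR = 10 * log10(Ps / Pn)
    = 10 * log10(29.18 / 4.826)
    = 10 * log10(6.0464)
    = 10 * 0.7815
    = 7.81 dB

7.81 dB


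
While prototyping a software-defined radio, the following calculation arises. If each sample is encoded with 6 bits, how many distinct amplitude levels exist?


Number of quantization levels = 2^N
= 2^6
= 64

64


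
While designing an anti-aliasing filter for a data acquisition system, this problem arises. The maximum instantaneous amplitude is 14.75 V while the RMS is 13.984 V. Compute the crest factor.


Crest factor is the ratio of peak to RMS:
CF = V_peak / V_rms
   = 14.75 / 13.984
   = 1.0548

1.0548


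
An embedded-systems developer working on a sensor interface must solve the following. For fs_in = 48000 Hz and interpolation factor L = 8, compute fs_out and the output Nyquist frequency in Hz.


Step 1 — output sample rate after interpolation by L:
fs_out = L * fs_in = 8 * 48000 = 384000 Hz

Step 2 — Nyquist frequency of the output stream:
f_Nyq = fs_out / 2 = 384000 / 2 = 192000.0 Hz

fs_out = 384000 Hz; f_Nyquist = 192000.0 Hz


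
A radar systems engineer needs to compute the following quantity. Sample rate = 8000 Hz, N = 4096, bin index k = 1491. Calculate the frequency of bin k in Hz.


Frequency of DFT bin k:
f_k = k * fs / N
    = 1491 * 8000 / 4096
    = 11928000 / 4096
    = 2912.109 Hz

2912.109 Hz


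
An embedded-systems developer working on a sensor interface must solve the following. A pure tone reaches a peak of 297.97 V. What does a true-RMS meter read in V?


RMS voltage for a sinusoidal waveform:
V_rms = V_peak / sqrt(2)
      = 297.97 / 1.414214
      = 210.697 V

210.697 V


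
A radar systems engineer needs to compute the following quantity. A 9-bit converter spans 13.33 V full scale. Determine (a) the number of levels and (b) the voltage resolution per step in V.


Step 1 — number of quantization levels:
L = 2^N = 2^9 = 512

Step 2 — LSB step size:
delta = Vfs / L
      = 13.33 / 512
      = 0.02603516 V

Levels = 512; step size = 0.02603516 V


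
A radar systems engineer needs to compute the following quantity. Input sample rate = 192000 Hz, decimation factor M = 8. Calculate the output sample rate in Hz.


Decimation reduces the sample rate:
fs_out = fs_in / M
       = 192000 / 8
       = 24000.0 Hz

24000.0 Hz


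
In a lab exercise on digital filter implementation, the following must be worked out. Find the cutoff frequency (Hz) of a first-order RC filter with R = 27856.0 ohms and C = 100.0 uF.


Cutoff frequency of a first-order RC filter:
fc = 1 / (2 * pi * R * C)
C = 100.0 uF = 0.0001 F
fc = 1 / (2 * pi * 27856.0 * 0.0001)
   = 1 / 17.502440991679
   = 0.057135 Hz

0.057135 Hz


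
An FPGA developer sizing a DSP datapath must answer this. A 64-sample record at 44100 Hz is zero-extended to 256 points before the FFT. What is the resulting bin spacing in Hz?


Frequency resolution after zero-padding:
N_padded = 64 * 4 = 256
df = fs / N_padded
   = 44100 / 256
   = 172.2656 Hz

172.2656 Hz


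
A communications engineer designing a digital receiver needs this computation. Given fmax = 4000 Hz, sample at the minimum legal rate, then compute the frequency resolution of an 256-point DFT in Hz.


Step 1 — Nyquist sampling rate:
fs = 2 * fmax = 2 * 4000 = 8000 Hz

Step 2 — DFT bin spacing:
df = fs / N = 8000 / 256 = 31.25 Hz

31.25 Hz


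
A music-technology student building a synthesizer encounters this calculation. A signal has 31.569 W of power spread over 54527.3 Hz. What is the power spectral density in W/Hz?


Power spectral density:
PSD = P / BW
    = 31.569 / 54527.3
    = 0.00057896 W/Hz

0.00057896 W/Hz


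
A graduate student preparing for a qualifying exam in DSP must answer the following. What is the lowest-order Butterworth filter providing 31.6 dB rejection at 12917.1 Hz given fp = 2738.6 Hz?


Butterworth filter order formula:
n = log10(10^(A/10) - 1) / (2 * log10(f_stop/f_pass))
10^(31.6/10) - 1 = 1444.4398
f_stop/f_pass = 12917.1 / 2738.6 = 4.7167
n = 2.3453 -> ceil = 3

3


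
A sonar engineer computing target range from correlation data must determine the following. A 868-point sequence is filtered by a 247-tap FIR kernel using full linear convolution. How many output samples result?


Linear convolution output length:
L = N + M - 1
  = 868 + 247 - 1
  = 1114 samples

1114


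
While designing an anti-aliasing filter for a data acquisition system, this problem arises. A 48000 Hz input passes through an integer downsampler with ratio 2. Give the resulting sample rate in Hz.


Decimation reduces the sample rate:
fs_out = fs_in / M
       = 48000 / 2
       = 24000.0 Hz

24000.0 Hz


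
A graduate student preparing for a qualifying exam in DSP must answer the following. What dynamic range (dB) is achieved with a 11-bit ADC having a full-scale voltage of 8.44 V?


Dynamic range from full-scale to LSB:
V_min = V_max / 2^bits = 8.44 / 2^11
DR = 20 * log10(V_max / V_min)
   = 20 * log10(2^11)
   = 20 * 11 * log10(2)
   = 66.23 dB

66.23 dB


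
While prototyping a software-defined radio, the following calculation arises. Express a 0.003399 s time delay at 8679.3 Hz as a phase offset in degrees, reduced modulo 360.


Phase shift from frequency and time delay:
phi = 360 * f * t_delay
    = 360 * 8679.3 * 0.003399
    = 10620.34 degrees
    mod 360 = 180.34 degrees

180.34 degrees


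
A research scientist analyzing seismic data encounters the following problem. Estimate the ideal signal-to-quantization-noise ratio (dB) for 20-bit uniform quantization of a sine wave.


Theoretical SNR for a full-scale sinusoid:
SNR = 6.02 * N + 1.76
    = 6.02 * 20 + 1.76
    = 120.4 + 1.76
    = 122.16 dB

122.16 dB


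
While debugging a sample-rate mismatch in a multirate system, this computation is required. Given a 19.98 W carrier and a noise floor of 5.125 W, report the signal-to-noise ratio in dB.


SNR in decibels:
SNR = 10 * log10(Ps / Pn)
    = 10 * log10(19.98 / 5.125)
    = 10 * log10(3.8985)
    = 10 * 0.5909
    = 5.91 dB

5.91 dB


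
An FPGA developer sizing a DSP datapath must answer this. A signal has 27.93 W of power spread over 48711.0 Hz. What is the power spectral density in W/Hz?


Power spectral density:
PSD = P / BW
    = 27.93 / 48711.0
    = 0.00057338 W/Hz

0.00057338 W/Hz


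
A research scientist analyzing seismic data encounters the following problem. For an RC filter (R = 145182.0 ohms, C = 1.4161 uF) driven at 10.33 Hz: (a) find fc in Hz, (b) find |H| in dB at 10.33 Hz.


Step 1 — cutoff frequency:
fc = 1 / (2*pi*R*C)
C = 1.4161 uF = 1.4161e-06 F
fc = 1 / (2*pi*145182.0*1.4161e-06)
   = 0.774129 Hz

Step 2 — magnitude at f = 10.33 Hz:
|H(f)| = 1 / sqrt(1 + (f/fc)^2)
f/fc = 10.33 / 0.774129 = 13.344029
|H| = 1 / sqrt(1 + 178.06311) = 0.0747303
|H|_dB = 20*log10(0.0747303) = -22.53 dB

fc = 0.774129 Hz; |H(10.33 Hz)| = -22.53 dB
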